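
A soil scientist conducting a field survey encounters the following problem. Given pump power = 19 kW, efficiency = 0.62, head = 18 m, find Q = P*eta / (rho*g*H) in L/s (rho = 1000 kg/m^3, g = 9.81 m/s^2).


Q = (P * 1000 * eta) / (rho * g * H)
  = (19 * 1000 * 0.62) / (1000 * 9.81 * 18)
  = 11780 / 176580
  = 0.06671 m^3/s = 66.71 L/s


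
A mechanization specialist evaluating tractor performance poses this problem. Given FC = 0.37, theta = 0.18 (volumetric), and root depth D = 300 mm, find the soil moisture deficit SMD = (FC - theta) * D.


SMD = (FC - theta) * D
    = (0.37 - 0.18) * 300
    = 0.190 * 300
    = 57 mm


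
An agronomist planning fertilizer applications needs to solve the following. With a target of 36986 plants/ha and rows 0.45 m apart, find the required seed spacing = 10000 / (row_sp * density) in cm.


spacing = 10000 / (row_sp * density)
        = 10000 / (0.45 * 36986)
        = 10000 / 16643.70
        = 0.60083 m = 60.08 cm


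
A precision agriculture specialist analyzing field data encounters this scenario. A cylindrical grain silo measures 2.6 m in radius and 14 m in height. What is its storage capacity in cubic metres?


V = pi * r^2 * h
  = pi * 2.6^2 * 14
  = pi * 6.76 * 14
  = 297.32 m^3


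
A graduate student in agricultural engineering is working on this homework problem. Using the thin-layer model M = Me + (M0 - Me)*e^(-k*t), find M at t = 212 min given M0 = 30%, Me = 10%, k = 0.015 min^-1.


M = Me + (M0 - Me) * e^(-k*t)
  = 10 + (30 - 10) * e^(-0.015*212)
  = 10 + 20 * e^(-3.180)
  = 10 + 20 * 0.04159
  = 10 + 0.8317
  = 10.83%


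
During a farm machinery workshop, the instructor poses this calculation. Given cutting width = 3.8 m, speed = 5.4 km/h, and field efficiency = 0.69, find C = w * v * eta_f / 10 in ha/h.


C = w * v * eta_f / 10
  = 3.8 * 5.4 * 0.69 / 10
  = 14.16 / 10
  = 1.42 ha/h


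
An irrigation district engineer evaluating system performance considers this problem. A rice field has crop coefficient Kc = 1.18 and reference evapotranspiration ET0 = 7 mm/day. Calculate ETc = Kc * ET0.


ETc = Kc * ET0
    = 1.18 * 7
    = 8.26 mm/day


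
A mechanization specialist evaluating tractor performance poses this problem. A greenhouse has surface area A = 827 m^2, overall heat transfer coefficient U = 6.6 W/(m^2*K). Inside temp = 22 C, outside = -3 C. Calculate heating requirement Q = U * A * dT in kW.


dT = 22 - (-3) = 25 K
Q = U * A * dT
  = 6.6 * 827 * 25
  = 136455 W = 136.46 kW


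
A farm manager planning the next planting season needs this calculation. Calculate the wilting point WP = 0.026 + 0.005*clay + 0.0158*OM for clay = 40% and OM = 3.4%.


WP = 0.026 + 0.005*40 + 0.0158*3.4
   = 0.026 + 0.2000 + 0.0537
   = 0.2797


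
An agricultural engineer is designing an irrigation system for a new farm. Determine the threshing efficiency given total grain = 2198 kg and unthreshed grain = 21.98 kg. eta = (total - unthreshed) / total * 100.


eta = (total - unthreshed) / total * 100
    = (2198 - 21.98) / 2198 * 100
    = 2176.02 / 2198 * 100
    = 99%


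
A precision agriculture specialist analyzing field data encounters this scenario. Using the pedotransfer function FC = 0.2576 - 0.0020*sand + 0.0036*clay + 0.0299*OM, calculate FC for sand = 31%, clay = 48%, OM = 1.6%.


FC = 0.2576 - 0.0020*31 + 0.0036*48 + 0.0299*1.6
   = 0.2576 - 0.0620 + 0.1728 + 0.0478
   = 0.4162


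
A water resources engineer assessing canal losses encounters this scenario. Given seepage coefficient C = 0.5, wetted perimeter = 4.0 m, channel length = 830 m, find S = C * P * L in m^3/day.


S = C * P * L
  = 0.5 * 4.0 * 830
  = 1660 m^3/day


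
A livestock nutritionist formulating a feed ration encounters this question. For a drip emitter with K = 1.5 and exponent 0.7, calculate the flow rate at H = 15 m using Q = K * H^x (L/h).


Q = K * H^x
  = 1.5 * 15^0.7
  = 1.5 * 6.6568
  = 9.99 L/h


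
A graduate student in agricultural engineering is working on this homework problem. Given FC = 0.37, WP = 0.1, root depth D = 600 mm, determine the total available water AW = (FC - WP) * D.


AW = (FC - WP) * D
   = (0.37 - 0.1) * 600
   = 0.27 * 600
   = 162 mm


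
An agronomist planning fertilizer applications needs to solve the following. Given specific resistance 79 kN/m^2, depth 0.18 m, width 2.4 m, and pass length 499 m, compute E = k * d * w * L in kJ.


E = k * d * w * L
  = 79 * 0.18 * 2.4 * 499
  = 17029.87 kJ


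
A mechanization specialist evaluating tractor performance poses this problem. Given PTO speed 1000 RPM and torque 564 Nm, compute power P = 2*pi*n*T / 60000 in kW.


P = 2*pi*n*T / 60000
  = 2*pi * 1000 * 564 / 60000
  = 3543716.51 / 60000
  = 59.06 kW


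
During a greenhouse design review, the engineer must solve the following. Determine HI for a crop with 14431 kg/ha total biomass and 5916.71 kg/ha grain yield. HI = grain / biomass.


HI = grain_yield / biomass
   = 5916.71 / 14431
   = 0.41


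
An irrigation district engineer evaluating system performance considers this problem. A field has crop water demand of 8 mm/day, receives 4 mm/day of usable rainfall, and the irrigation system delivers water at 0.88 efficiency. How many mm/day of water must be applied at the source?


IWR = (ETc - Pe) / Ea
    = (8 - 4) / 0.88
    = 4 / 0.88
    = 4.55 mm/day


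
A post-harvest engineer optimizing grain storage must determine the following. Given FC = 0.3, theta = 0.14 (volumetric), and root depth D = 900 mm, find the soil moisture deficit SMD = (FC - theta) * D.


SMD = (FC - theta) * D
    = (0.3 - 0.14) * 900
    = 0.160 * 900
    = 144 mm


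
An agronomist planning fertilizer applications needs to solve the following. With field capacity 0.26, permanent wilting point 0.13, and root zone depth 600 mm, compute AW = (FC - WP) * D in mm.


AW = (FC - WP) * D
   = (0.26 - 0.13) * 600
   = 0.13 * 600
   = 78 mm


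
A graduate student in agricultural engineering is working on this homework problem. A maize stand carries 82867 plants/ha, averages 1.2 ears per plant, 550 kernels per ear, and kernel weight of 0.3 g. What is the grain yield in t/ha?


Y = density * ears * kernels * kw
  = 82867 * 1.2 * 550 * 0.3 g/ha
  = 16407666 g/ha
  = 16407.67 kg/ha = 16.41 t/ha


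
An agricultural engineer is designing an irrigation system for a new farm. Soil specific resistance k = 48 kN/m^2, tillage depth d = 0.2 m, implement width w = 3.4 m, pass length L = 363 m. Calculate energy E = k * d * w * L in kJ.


E = k * d * w * L
  = 48 * 0.2 * 3.4 * 363
  = 11848.32 kJ


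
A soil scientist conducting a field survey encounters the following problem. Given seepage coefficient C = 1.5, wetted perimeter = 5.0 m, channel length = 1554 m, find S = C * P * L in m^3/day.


S = C * P * L
  = 1.5 * 5.0 * 1554
  = 11655 m^3/day


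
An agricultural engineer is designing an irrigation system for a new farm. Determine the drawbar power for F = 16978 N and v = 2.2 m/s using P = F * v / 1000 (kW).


P = F * v / 1000
  = 16978 * 2.2 / 1000
  = 37351.60 / 1000
  = 37.35 kW


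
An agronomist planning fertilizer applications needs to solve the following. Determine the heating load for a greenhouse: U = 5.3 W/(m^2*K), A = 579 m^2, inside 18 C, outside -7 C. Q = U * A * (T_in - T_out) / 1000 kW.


dT = 18 - (-7) = 25 K
Q = U * A * dT
  = 5.3 * 579 * 25
  = 76717.50 W = 76.72 kW


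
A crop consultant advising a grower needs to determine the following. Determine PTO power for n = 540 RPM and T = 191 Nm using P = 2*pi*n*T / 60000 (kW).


P = 2*pi*n*T / 60000
  = 2*pi * 540 * 191 / 60000
  = 648047.73 / 60000
  = 10.80 kW


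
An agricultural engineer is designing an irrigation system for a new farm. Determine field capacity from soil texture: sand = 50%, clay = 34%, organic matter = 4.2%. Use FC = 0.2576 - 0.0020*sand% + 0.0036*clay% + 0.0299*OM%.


FC = 0.2576 - 0.0020*50 + 0.0036*34 + 0.0299*4.2
   = 0.2576 - 0.1000 + 0.1224 + 0.1256
   = 0.4056


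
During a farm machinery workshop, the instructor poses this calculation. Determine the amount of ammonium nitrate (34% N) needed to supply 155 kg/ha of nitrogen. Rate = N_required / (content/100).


Rate = N_required / (N_content / 100)
     = 155 / (34 / 100)
     = 155 / 0.34
     = 455.88 kg/ha


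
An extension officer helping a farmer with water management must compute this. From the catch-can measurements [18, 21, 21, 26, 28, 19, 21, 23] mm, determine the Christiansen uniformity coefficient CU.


xbar = 177 / 8 = 22.125
sum|xi - xbar| = 21.250
CU = 100 * (1 - 21.250 / (8 * 22.125))
   = 100 * (1 - 0.1201)
   = 87.99%


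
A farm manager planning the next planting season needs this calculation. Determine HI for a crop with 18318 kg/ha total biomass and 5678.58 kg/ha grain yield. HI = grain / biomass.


HI = grain_yield / biomass
   = 5678.58 / 18318
   = 0.31


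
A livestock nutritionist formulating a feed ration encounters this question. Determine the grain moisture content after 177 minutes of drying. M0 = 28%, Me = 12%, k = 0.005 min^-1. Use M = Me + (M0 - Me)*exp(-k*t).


M = Me + (M0 - Me) * e^(-k*t)
  = 12 + (28 - 12) * e^(-0.005*177)
  = 12 + 16 * e^(-0.885)
  = 12 + 16 * 0.41271
  = 12 + 6.6034
  = 18.60%


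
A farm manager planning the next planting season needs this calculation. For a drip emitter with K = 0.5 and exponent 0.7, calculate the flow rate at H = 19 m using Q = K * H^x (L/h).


Q = K * H^x
  = 0.5 * 19^0.7
  = 0.5 * 7.8547
  = 3.93 L/h


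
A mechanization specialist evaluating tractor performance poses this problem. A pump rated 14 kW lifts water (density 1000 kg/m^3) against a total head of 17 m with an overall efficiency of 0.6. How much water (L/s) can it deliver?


Q = (P * 1000 * eta) / (rho * g * H)
  = (14 * 1000 * 0.6) / (1000 * 9.81 * 17)
  = 8400 / 166770
  = 0.05037 m^3/s = 50.37 L/s


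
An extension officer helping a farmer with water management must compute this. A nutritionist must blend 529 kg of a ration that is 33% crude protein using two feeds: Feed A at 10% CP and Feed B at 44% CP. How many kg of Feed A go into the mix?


parts_A = CP_b - target = 44 - 33 = 11
parts_B = target - CP_a = 33 - 10 = 23
total_parts = 11 + 23 = 34
Feed A = 529 * 11 / 34 = 171.15 kg
Feed B = 529 * 23 / 34 = 357.85 kg

171.15 kg


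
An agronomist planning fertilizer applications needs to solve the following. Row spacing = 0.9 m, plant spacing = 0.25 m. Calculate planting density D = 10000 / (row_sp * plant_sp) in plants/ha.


D = 10000 / (row_sp * plant_sp)
  = 10000 / (0.9 * 0.25)
  = 10000 / 0.2250
  = 44444.44 plants/ha


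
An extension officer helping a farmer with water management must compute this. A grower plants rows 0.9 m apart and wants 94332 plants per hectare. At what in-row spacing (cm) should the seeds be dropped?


spacing = 10000 / (row_sp * density)
        = 10000 / (0.9 * 94332)
        = 10000 / 84898.80
        = 0.11779 m = 11.78 cm


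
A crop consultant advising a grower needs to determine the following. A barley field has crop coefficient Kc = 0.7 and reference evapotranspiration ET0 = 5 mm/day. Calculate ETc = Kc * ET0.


ETc = Kc * ET0
    = 0.7 * 5
    = 3.50 mm/day


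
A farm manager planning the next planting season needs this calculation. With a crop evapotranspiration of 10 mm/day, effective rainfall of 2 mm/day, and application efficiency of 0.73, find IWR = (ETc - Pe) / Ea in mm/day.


IWR = (ETc - Pe) / Ea
    = (10 - 2) / 0.73
    = 8 / 0.73
    = 10.96 mm/day


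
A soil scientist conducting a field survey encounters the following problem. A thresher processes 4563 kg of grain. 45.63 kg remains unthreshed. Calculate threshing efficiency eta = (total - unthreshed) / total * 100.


eta = (total - unthreshed) / total * 100
    = (4563 - 45.63) / 4563 * 100
    = 4517.37 / 4563 * 100
    = 99%


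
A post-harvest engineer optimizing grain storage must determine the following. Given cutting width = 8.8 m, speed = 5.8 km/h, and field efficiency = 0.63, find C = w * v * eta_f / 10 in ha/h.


C = w * v * eta_f / 10
  = 8.8 * 5.8 * 0.63 / 10
  = 32.16 / 10
  = 3.22 ha/h


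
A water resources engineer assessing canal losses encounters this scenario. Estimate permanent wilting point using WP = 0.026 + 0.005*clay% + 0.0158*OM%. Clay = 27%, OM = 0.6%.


WP = 0.026 + 0.005*27 + 0.0158*0.6
   = 0.026 + 0.1350 + 0.0095
   = 0.1705


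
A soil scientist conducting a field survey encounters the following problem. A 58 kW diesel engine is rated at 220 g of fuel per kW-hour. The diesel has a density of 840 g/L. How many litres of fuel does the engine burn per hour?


FC = P * BSFC / rho_fuel
   = 58 * 220 / 840
   = 12760 / 840
   = 15.19 L/h


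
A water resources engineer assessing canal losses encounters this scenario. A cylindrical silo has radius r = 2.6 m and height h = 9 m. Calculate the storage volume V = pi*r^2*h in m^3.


V = pi * r^2 * h
  = pi * 2.6^2 * 9
  = pi * 6.76 * 9
  = 191.13 m^3


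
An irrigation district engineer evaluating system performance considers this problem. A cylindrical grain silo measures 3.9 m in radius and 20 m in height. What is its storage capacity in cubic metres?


V = pi * r^2 * h
  = pi * 3.9^2 * 20
  = pi * 15.21 * 20
  = 955.67 m^3


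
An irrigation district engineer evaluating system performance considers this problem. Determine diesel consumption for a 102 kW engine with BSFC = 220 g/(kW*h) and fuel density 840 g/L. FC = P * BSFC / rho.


FC = P * BSFC / rho_fuel
   = 102 * 220 / 840
   = 22440 / 840
   = 26.71 L/h


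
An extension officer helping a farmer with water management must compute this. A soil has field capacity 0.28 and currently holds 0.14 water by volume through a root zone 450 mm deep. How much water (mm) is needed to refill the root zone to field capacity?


SMD = (FC - theta) * D
    = (0.28 - 0.14) * 450
    = 0.140 * 450
    = 63 mm


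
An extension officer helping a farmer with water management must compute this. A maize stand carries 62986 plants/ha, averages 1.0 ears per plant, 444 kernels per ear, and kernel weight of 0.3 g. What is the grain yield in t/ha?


Y = density * ears * kernels * kw
  = 62986 * 1.0 * 444 * 0.3 g/ha
  = 8389735.20 g/ha
  = 8389.74 kg/ha = 8.39 t/ha


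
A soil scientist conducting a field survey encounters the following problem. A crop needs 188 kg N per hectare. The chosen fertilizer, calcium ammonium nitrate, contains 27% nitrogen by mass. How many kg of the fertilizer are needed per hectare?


Rate = N_required / (N_content / 100)
     = 188 / (27 / 100)
     = 188 / 0.27
     = 696.30 kg/ha


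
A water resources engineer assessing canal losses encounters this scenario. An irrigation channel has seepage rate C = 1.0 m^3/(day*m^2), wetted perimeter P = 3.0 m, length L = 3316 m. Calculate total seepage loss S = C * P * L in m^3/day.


S = C * P * L
  = 1.0 * 3.0 * 3316
  = 9948 m^3/day


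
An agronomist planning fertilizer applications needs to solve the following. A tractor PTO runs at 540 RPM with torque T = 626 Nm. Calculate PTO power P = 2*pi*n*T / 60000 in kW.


P = 2*pi*n*T / 60000
  = 2*pi * 540 * 626 / 60000
  = 2123967.96 / 60000
  = 35.40 kW


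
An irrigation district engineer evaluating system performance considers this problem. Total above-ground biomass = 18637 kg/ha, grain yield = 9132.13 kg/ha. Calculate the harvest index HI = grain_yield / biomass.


HI = grain_yield / biomass
   = 9132.13 / 18637
   = 0.49


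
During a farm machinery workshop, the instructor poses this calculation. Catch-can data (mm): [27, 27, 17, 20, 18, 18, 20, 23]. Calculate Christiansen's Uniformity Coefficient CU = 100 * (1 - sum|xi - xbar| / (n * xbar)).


xbar = 170 / 8 = 21.250
sum|xi - xbar| = 26.500
CU = 100 * (1 - 26.500 / (8 * 21.250))
   = 100 * (1 - 0.1559)
   = 84.41%


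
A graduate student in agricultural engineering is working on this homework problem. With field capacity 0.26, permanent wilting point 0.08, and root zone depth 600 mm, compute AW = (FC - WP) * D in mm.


AW = (FC - WP) * D
   = (0.26 - 0.08) * 600
   = 0.18 * 600
   = 108 mm


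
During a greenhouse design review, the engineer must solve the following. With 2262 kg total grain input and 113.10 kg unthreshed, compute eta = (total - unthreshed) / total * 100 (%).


eta = (total - unthreshed) / total * 100
    = (2262 - 113.10) / 2262 * 100
    = 2148.90 / 2262 * 100
    = 95%


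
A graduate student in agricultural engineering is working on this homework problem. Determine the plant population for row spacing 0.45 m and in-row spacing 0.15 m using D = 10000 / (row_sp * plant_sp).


D = 10000 / (row_sp * plant_sp)
  = 10000 / (0.45 * 0.15)
  = 10000 / 0.0675
  = 148148.15 plants/ha


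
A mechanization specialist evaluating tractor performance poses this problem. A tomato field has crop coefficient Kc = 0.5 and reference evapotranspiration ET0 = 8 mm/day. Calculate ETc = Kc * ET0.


ETc = Kc * ET0
    = 0.5 * 8
    = 4 mm/day


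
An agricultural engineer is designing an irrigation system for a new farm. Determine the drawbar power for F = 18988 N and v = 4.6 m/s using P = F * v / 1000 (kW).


P = F * v / 1000
  = 18988 * 4.6 / 1000
  = 87344.80 / 1000
  = 87.34 kW


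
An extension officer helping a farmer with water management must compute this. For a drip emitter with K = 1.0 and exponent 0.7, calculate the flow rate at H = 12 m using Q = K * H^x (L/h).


Q = K * H^x
  = 1.0 * 12^0.7
  = 1.0 * 5.6941
  = 5.69 L/h


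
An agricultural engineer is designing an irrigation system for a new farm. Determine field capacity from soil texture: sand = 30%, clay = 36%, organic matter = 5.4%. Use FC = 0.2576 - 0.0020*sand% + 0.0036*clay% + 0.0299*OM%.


FC = 0.2576 - 0.0020*30 + 0.0036*36 + 0.0299*5.4
   = 0.2576 - 0.0600 + 0.1296 + 0.1615
   = 0.4887


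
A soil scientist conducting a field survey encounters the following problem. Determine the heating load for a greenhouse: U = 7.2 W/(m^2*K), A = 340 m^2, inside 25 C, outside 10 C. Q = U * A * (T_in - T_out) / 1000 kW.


dT = 25 - (10) = 15 K
Q = U * A * dT
  = 7.2 * 340 * 15
  = 36720 W = 36.72 kW


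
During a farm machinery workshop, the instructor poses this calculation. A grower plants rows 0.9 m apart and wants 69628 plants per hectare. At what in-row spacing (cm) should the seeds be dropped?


spacing = 10000 / (row_sp * density)
        = 10000 / (0.9 * 69628)
        = 10000 / 62665.20
        = 0.15958 m = 15.96 cm


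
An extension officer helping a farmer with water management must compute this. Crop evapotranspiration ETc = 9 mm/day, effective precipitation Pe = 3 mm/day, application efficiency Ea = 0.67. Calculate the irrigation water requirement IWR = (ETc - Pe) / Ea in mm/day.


IWR = (ETc - Pe) / Ea
    = (9 - 3) / 0.67
    = 6 / 0.67
    = 8.96 mm/day


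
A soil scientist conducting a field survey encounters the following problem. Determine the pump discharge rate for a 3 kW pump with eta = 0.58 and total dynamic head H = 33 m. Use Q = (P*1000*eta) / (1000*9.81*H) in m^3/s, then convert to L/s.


Q = (P * 1000 * eta) / (rho * g * H)
  = (3 * 1000 * 0.58) / (1000 * 9.81 * 33)
  = 1740 / 323730
  = 0.00537 m^3/s = 5.37 L/s


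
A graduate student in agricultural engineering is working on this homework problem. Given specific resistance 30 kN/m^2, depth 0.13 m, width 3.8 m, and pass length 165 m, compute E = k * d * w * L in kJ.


E = k * d * w * L
  = 30 * 0.13 * 3.8 * 165
  = 2445.30 kJ


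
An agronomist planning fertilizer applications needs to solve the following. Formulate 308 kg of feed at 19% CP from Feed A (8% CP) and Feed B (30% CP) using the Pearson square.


parts_A = CP_b - target = 30 - 19 = 11
parts_B = target - CP_a = 19 - 8 = 11
total_parts = 11 + 11 = 22
Feed A = 308 * 11 / 22 = 154 kg
Feed B = 308 * 11 / 22 = 154 kg


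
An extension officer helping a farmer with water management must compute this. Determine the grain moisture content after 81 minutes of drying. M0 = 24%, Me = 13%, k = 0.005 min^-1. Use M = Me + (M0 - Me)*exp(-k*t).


M = Me + (M0 - Me) * e^(-k*t)
  = 13 + (24 - 13) * e^(-0.005*81)
  = 13 + 11 * e^(-0.405)
  = 13 + 11 * 0.66698
  = 13 + 7.3367
  = 20.34%


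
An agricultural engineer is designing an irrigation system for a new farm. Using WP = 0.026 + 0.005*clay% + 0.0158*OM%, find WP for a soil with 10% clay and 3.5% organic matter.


WP = 0.026 + 0.005*10 + 0.0158*3.5
   = 0.026 + 0.0500 + 0.0553
   = 0.1313


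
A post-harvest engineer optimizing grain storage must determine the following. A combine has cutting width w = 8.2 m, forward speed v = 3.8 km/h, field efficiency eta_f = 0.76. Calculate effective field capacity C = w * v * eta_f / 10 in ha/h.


C = w * v * eta_f / 10
  = 8.2 * 3.8 * 0.76 / 10
  = 23.68 / 10
  = 2.37 ha/h


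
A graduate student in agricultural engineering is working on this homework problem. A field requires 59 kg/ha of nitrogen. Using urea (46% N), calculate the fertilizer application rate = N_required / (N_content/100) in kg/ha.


Rate = N_required / (N_content / 100)
     = 59 / (46 / 100)
     = 59 / 0.46
     = 128.26 kg/ha


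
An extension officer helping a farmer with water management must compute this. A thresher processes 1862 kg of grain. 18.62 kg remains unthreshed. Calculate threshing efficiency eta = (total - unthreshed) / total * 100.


eta = (total - unthreshed) / total * 100
    = (1862 - 18.62) / 1862 * 100
    = 1843.38 / 1862 * 100
    = 99%


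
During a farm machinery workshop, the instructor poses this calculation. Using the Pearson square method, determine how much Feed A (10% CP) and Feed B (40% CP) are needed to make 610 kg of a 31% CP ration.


parts_A = CP_b - target = 40 - 31 = 9
parts_B = target - CP_a = 31 - 10 = 21
total_parts = 9 + 21 = 30
Feed A = 610 * 9 / 30 = 183 kg
Feed B = 610 * 21 / 30 = 427 kg

183 kg


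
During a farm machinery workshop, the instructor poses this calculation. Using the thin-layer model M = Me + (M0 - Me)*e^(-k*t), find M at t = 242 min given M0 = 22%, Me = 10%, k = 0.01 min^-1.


M = Me + (M0 - Me) * e^(-k*t)
  = 10 + (22 - 10) * e^(-0.01*242)
  = 10 + 12 * e^(-2.420)
  = 10 + 12 * 0.08892
  = 10 + 1.0671
  = 11.07%


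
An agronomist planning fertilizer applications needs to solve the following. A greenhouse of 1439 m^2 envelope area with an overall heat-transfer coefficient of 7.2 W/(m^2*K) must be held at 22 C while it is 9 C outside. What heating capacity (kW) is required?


dT = 22 - (9) = 13 K
Q = U * A * dT
  = 7.2 * 1439 * 13
  = 134690.40 W = 134.69 kW


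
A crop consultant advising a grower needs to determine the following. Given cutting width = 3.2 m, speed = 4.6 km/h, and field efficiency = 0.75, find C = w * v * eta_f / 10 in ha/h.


C = w * v * eta_f / 10
  = 3.2 * 4.6 * 0.75 / 10
  = 11.04 / 10
  = 1.10 ha/h


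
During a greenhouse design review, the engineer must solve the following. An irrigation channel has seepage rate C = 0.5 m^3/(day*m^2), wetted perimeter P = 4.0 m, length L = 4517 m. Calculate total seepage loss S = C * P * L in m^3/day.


S = C * P * L
  = 0.5 * 4.0 * 4517
  = 9034 m^3/day


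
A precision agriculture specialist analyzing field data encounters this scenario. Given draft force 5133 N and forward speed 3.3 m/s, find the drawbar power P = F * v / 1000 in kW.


P = F * v / 1000
  = 5133 * 3.3 / 1000
  = 16938.90 / 1000
  = 16.94 kW


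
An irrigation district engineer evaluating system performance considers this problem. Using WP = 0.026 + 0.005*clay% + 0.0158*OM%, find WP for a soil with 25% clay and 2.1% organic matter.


WP = 0.026 + 0.005*25 + 0.0158*2.1
   = 0.026 + 0.1250 + 0.0332
   = 0.1842


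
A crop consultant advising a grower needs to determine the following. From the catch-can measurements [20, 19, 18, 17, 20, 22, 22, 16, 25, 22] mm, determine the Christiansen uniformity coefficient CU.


xbar = 201 / 10 = 20.100
sum|xi - xbar| = 21.200
CU = 100 * (1 - 21.200 / (10 * 20.100))
   = 100 * (1 - 0.1055)
   = 89.45%


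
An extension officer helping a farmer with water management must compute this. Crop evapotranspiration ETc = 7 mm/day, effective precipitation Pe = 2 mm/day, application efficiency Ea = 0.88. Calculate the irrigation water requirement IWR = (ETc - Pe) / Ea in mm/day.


IWR = (ETc - Pe) / Ea
    = (7 - 2) / 0.88
    = 5 / 0.88
    = 5.68 mm/day


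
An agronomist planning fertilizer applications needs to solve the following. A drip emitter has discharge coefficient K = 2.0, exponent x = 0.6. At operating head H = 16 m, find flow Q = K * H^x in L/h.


Q = K * H^x
  = 2.0 * 16^0.6
  = 2.0 * 5.2780
  = 10.56 L/h


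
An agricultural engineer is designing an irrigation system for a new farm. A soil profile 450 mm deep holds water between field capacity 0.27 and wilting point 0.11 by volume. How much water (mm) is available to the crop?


AW = (FC - WP) * D
   = (0.27 - 0.11) * 450
   = 0.16 * 450
   = 72 mm


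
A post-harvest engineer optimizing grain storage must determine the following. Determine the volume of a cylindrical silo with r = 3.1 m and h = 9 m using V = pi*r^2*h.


V = pi * r^2 * h
  = pi * 3.1^2 * 9
  = pi * 9.61 * 9
  = 271.72 m^3


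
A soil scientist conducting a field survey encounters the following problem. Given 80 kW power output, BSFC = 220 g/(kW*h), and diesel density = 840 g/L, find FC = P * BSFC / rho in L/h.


FC = P * BSFC / rho_fuel
   = 80 * 220 / 840
   = 17600 / 840
   = 20.95 L/h


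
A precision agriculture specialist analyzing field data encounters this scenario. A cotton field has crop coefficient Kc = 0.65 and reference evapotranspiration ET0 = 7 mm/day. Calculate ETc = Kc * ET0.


ETc = Kc * ET0
    = 0.65 * 7
    = 4.55 mm/day


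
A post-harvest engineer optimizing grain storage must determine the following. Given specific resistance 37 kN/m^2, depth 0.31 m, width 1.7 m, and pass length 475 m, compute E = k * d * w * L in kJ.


E = k * d * w * L
  = 37 * 0.31 * 1.7 * 475
  = 9262.03 kJ


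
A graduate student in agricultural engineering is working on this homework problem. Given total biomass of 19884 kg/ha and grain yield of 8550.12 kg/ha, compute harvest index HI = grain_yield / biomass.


HI = grain_yield / biomass
   = 8550.12 / 19884
   = 0.43


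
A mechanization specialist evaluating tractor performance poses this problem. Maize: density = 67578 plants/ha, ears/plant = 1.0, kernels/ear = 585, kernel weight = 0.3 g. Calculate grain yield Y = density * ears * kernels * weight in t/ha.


Y = density * ears * kernels * kw
  = 67578 * 1.0 * 585 * 0.3 g/ha
  = 11859939 g/ha
  = 11859.94 kg/ha = 11.86 t/ha


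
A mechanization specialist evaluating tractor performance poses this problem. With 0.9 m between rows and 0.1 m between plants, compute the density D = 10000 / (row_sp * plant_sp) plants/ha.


D = 10000 / (row_sp * plant_sp)
  = 10000 / (0.9 * 0.1)
  = 10000 / 0.0900
  = 111111.11 plants/ha


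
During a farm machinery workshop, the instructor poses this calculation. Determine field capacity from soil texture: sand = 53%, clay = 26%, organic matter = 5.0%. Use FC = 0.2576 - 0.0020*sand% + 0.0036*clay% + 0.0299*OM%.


FC = 0.2576 - 0.0020*53 + 0.0036*26 + 0.0299*5.0
   = 0.2576 - 0.1060 + 0.0936 + 0.1495
   = 0.3947


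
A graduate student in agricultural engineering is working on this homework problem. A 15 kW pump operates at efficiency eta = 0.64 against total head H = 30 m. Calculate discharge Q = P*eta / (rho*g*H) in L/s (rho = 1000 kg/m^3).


Q = (P * 1000 * eta) / (rho * g * H)
  = (15 * 1000 * 0.64) / (1000 * 9.81 * 30)
  = 9600 / 294300
  = 0.03262 m^3/s = 32.62 L/s


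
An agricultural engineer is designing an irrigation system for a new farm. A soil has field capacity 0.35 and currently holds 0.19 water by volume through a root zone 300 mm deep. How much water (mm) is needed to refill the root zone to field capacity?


SMD = (FC - theta) * D
    = (0.35 - 0.19) * 300
    = 0.160 * 300
    = 48 mm


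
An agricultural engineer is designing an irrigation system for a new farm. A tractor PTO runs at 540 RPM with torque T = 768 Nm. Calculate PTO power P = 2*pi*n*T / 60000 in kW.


P = 2*pi*n*T / 60000
  = 2*pi * 540 * 768 / 60000
  = 2605762.61 / 60000
  = 43.43 kW


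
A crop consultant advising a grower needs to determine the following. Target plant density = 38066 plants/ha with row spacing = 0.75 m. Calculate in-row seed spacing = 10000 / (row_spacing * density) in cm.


spacing = 10000 / (row_sp * density)
        = 10000 / (0.75 * 38066)
        = 10000 / 28549.50
        = 0.35027 m = 35.03 cm


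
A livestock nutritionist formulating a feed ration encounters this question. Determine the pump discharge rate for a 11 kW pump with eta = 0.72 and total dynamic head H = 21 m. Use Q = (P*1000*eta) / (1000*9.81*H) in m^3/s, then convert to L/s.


Q = (P * 1000 * eta) / (rho * g * H)
  = (11 * 1000 * 0.72) / (1000 * 9.81 * 21)
  = 7920 / 206010
  = 0.03844 m^3/s = 38.44 L/s


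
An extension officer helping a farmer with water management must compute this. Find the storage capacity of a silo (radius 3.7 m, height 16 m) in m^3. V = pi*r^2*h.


V = pi * r^2 * h
  = pi * 3.7^2 * 16
  = pi * 13.69 * 16
  = 688.13 m^3


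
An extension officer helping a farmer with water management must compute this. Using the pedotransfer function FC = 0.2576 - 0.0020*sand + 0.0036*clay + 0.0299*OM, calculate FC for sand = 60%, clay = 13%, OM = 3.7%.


FC = 0.2576 - 0.0020*60 + 0.0036*13 + 0.0299*3.7
   = 0.2576 - 0.1200 + 0.0468 + 0.1106
   = 0.2950


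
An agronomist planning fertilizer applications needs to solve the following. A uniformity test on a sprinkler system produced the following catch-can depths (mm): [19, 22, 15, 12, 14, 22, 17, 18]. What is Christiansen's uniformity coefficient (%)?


xbar = 139 / 8 = 17.375
sum|xi - xbar| = 23
CU = 100 * (1 - 23 / (8 * 17.375))
   = 100 * (1 - 0.1655)
   = 83.45%


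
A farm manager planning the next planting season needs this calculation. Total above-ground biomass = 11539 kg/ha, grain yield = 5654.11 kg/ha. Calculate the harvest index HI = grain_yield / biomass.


HI = grain_yield / biomass
   = 5654.11 / 11539
   = 0.49


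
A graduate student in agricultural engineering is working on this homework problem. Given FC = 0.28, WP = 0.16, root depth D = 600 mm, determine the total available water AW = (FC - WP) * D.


AW = (FC - WP) * D
   = (0.28 - 0.16) * 600
   = 0.12 * 600
   = 72 mm


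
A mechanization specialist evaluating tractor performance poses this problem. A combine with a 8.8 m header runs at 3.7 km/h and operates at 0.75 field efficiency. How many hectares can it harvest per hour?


C = w * v * eta_f / 10
  = 8.8 * 3.7 * 0.75 / 10
  = 24.42 / 10
  = 2.44 ha/h


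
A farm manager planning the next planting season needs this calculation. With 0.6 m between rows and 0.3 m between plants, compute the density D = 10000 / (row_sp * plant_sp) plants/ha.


D = 10000 / (row_sp * plant_sp)
  = 10000 / (0.6 * 0.3)
  = 10000 / 0.1800
  = 55555.56 plants/ha


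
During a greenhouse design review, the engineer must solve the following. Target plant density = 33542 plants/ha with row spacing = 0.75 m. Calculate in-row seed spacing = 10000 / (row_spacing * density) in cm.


spacing = 10000 / (row_sp * density)
        = 10000 / (0.75 * 33542)
        = 10000 / 25156.50
        = 0.39751 m = 39.75 cm


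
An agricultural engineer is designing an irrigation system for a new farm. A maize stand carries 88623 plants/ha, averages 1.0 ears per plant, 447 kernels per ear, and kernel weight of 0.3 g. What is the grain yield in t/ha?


Y = density * ears * kernels * kw
  = 88623 * 1.0 * 447 * 0.3 g/ha
  = 11884344.30 g/ha
  = 11884.34 kg/ha = 11.88 t/ha


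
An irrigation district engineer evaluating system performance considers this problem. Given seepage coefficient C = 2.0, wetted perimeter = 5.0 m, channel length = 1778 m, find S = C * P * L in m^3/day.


S = C * P * L
  = 2.0 * 5.0 * 1778
  = 17780 m^3/day


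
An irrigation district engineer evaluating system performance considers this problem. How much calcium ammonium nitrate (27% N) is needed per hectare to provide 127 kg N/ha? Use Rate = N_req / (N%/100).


Rate = N_required / (N_content / 100)
     = 127 / (27 / 100)
     = 127 / 0.27
     = 470.37 kg/ha


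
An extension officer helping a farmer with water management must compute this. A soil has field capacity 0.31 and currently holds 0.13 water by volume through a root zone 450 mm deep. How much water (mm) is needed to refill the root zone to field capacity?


SMD = (FC - theta) * D
    = (0.31 - 0.13) * 450
    = 0.180 * 450
    = 81 mm


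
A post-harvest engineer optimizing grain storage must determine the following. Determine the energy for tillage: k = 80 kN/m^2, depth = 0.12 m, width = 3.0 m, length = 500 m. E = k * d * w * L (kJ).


E = k * d * w * L
  = 80 * 0.12 * 3.0 * 500
  = 14400 kJ


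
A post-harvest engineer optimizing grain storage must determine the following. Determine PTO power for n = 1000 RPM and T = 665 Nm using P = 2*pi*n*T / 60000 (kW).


P = 2*pi*n*T / 60000
  = 2*pi * 1000 * 665 / 60000
  = 4178318.23 / 60000
  = 69.64 kW


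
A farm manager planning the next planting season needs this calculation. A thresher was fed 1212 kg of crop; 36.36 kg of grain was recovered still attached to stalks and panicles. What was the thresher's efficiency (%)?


eta = (total - unthreshed) / total * 100
    = (1212 - 36.36) / 1212 * 100
    = 1175.64 / 1212 * 100
    = 97%


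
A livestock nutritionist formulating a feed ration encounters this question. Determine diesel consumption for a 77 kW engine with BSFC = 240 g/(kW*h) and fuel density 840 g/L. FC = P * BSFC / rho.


FC = P * BSFC / rho_fuel
   = 77 * 240 / 840
   = 18480 / 840
   = 22 L/h


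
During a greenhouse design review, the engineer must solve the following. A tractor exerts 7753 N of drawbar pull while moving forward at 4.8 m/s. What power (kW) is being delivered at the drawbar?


P = F * v / 1000
  = 7753 * 4.8 / 1000
  = 37214.40 / 1000
  = 37.21 kW


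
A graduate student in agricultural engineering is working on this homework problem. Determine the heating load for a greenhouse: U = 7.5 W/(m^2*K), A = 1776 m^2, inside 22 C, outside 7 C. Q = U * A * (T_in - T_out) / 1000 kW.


dT = 22 - (7) = 15 K
Q = U * A * dT
  = 7.5 * 1776 * 15
  = 199800 W = 199.80 kW


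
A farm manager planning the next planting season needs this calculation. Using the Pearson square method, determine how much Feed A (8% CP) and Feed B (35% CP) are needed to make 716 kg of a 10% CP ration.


parts_A = CP_b - target = 35 - 10 = 25
parts_B = target - CP_a = 10 - 8 = 2
total_parts = 25 + 2 = 27
Feed A = 716 * 25 / 27 = 662.96 kg
Feed B = 716 * 2 / 27 = 53.04 kg

662.96 kg


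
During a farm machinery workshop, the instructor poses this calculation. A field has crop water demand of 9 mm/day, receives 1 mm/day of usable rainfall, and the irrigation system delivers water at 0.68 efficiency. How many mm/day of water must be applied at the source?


IWR = (ETc - Pe) / Ea
    = (9 - 1) / 0.68
    = 8 / 0.68
    = 11.76 mm/day


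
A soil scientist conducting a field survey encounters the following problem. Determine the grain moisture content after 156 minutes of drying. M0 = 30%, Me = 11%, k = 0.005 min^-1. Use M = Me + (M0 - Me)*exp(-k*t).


M = Me + (M0 - Me) * e^(-k*t)
  = 11 + (30 - 11) * e^(-0.005*156)
  = 11 + 19 * e^(-0.780)
  = 11 + 19 * 0.45841
  = 11 + 8.7097
  = 19.71%


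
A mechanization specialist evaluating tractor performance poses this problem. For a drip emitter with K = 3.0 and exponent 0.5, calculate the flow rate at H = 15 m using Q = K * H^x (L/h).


Q = K * H^x
  = 3.0 * 15^0.5
  = 3.0 * 3.8730
  = 11.62 L/h


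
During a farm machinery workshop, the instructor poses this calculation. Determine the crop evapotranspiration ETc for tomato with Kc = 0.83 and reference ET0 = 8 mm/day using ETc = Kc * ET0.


ETc = Kc * ET0
    = 0.83 * 8
    = 6.64 mm/day


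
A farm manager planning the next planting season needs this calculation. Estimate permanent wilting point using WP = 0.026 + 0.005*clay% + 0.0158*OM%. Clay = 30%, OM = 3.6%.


WP = 0.026 + 0.005*30 + 0.0158*3.6
   = 0.026 + 0.1500 + 0.0569
   = 0.2329


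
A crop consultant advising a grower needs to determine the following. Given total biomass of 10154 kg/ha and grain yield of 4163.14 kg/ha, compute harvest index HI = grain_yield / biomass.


HI = grain_yield / biomass
   = 4163.14 / 10154
   = 0.41


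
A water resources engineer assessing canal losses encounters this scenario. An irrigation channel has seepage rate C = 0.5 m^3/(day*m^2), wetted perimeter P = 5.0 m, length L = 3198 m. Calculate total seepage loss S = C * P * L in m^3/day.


S = C * P * L
  = 0.5 * 5.0 * 3198
  = 7995 m^3/day


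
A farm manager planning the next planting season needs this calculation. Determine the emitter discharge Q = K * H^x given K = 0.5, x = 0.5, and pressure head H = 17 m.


Q = K * H^x
  = 0.5 * 17^0.5
  = 0.5 * 4.1231
  = 2.06 L/h


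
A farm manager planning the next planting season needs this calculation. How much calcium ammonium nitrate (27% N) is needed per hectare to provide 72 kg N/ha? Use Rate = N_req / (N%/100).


Rate = N_required / (N_content / 100)
     = 72 / (27 / 100)
     = 72 / 0.27
     = 266.67 kg/ha


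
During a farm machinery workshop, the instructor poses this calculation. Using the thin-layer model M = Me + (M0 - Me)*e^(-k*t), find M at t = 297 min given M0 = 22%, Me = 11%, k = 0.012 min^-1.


M = Me + (M0 - Me) * e^(-k*t)
  = 11 + (22 - 11) * e^(-0.012*297)
  = 11 + 11 * e^(-3.564)
  = 11 + 11 * 0.02833
  = 11 + 0.3116
  = 11.31%


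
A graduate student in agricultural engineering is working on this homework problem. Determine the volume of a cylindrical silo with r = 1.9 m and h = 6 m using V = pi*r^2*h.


V = pi * r^2 * h
  = pi * 1.9^2 * 6
  = pi * 3.61 * 6
  = 68.05 m^3


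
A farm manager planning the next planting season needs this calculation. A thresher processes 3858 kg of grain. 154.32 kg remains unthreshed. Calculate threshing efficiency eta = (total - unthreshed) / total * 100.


eta = (total - unthreshed) / total * 100
    = (3858 - 154.32) / 3858 * 100
    = 3703.68 / 3858 * 100
    = 96%


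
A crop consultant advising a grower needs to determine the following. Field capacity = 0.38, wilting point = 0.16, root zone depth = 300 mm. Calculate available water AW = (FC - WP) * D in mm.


AW = (FC - WP) * D
   = (0.38 - 0.16) * 300
   = 0.22 * 300
   = 66 mm


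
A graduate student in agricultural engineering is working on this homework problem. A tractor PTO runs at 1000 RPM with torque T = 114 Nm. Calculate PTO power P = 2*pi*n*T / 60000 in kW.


P = 2*pi*n*T / 60000
  = 2*pi * 1000 * 114 / 60000
  = 716283.13 / 60000
  = 11.94 kW


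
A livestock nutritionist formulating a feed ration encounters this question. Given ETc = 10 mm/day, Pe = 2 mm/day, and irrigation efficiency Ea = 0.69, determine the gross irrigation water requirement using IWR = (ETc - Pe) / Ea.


IWR = (ETc - Pe) / Ea
    = (10 - 2) / 0.69
    = 8 / 0.69
    = 11.59 mm/day


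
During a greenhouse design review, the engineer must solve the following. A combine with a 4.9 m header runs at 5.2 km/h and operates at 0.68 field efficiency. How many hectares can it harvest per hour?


C = w * v * eta_f / 10
  = 4.9 * 5.2 * 0.68 / 10
  = 17.33 / 10
  = 1.73 ha/h


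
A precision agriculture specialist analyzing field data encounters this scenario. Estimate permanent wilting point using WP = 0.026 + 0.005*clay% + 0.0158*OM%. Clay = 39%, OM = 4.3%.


WP = 0.026 + 0.005*39 + 0.0158*4.3
   = 0.026 + 0.1950 + 0.0679
   = 0.2889
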